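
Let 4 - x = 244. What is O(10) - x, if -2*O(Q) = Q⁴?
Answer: -4760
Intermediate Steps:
O(Q) = -Q⁴/2
x = -240 (x = 4 - 1*244 = 4 - 244 = -240)
O(10) - x = -½*10⁴ - 1*(-240) = -½*10000 + 240 = -5000 + 240 = -4760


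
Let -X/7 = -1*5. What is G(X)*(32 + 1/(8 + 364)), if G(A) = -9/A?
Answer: -7143/868 ≈ -8.2293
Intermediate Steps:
X = 35 (X = -(-7)*5 = -7*(-5) = 35)
G(X)*(32 + 1/(8 + 364)) = (-9/35)*(32 + 1/(8 + 364)) = (-9*1/35)*(32 + 1/372) = -9*(32 + 1/372)/35 = -9/35*11905/372 = -7143/868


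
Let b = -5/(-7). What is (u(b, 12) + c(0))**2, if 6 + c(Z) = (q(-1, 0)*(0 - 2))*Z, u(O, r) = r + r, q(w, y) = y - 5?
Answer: 324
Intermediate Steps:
q(w, y) = -5 + y
b = 5/7 (b = -5*(-1/7) = 5/7 ≈ 0.71429)
u(O, r) = 2*r
c(Z) = -6 + 10*Z (c(Z) = -6 + ((-5 + 0)*(0 - 2))*Z = -6 + (-5*(-2))*Z = -6 + 10*Z)
(u(b, 12) + c(0))**2 = (2*12 + (-6 + 10*0))**2 = (24 + (-6 + 0))**2 = (24 - 6)**2 = 18**2 = 324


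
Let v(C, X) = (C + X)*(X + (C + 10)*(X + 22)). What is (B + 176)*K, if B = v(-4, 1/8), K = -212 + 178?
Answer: 368713/32 ≈ 11522.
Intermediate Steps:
K = -34
v(C, X) = (C + X)*(X + (10 + C)*(22 + X))
B = -32953/64 (B = 11*(1/8)² + 22*(-4)² + 220*(-4) + 220/8 - 4*(1/8)² + (-4)²/8 + 33*(-4)/8 = 11*(⅛)² + 22*16 - 880 + 220*(⅛) - 4*(⅛)² + (⅛)*16 + 33*(-4)*(⅛) = 11*(1/64) + 352 - 880 + 55/2 - 4*1/64 + 2 - 33/2 = 11/64 + 352 - 880 + 55/2 - 1/16 + 2 - 33/2 = -32953/64 ≈ -514.89)
(B + 176)*K = (-32953/64 + 176)*(-34) = -21689/64*(-34) = 368713/32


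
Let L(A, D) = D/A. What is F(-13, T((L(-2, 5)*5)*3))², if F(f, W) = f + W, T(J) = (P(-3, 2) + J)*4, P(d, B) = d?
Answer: 30625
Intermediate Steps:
T(J) = -12 + 4*J (T(J) = (-3 + J)*4 = -12 + 4*J)
F(f, W) = W + f
F(-13, T((L(-2, 5)*5)*3))² = ((-12 + 4*(((5/(-2))*5)*3)) - 13)² = ((-12 + 4*(((5*(-½))*5)*3)) - 13)² = ((-12 + 4*(-5/2*5*3)) - 13)² = ((-12 + 4*(-25/2*3)) - 13)² = ((-12 + 4*(-75/2)) - 13)² = ((-12 - 150) - 13)² = (-162 - 13)² = (-175)² = 30625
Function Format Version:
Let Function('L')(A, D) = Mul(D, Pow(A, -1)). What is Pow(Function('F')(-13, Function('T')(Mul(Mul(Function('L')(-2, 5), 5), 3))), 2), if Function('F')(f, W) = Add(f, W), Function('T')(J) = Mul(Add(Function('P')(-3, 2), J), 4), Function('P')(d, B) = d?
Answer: 30625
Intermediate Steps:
Function('T')(J) = Add(-12, Mul(4, J)) (Function('T')(J) = Mul(Add(-3, J), 4) = Add(-12, Mul(4, J)))
Function('F')(f, W) = Add(W, f)
Pow(Function('F')(-13, Function('T')(Mul(Mul(Function('L')(-2, 5), 5), 3))), 2) = Pow(Add(Add(-12, Mul(4, Mul(Mul(Mul(5, Pow(-2, -1)), 5), 3))), -13), 2) = Pow(Add(Add(-12, Mul(4, Mul(Mul(Mul(5, Rational(-1, 2)), 5), 3))), -13), 2) = Pow(Add(Add(-12, Mul(4, Mul(Mul(Rational(-5, 2), 5), 3))), -13), 2) = Pow(Add(Add(-12, Mul(4, Mul(Rational(-25, 2), 3))), -13), 2) = Pow(Add(Add(-12, Mul(4, Rational(-75, 2))), -13), 2) = Pow(Add(Add(-12, -150), -13), 2) = Pow(Add(-162, -13), 2) = Pow(-175, 2) = 30625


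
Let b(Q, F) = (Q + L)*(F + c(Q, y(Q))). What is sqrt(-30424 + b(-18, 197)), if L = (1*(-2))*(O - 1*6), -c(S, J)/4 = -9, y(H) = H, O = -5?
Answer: 2*I*sqrt(7373) ≈ 171.73*I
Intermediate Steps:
c(S, J) = 36 (c(S, J) = -4*(-9) = 36)
L = 22 (L = (1*(-2))*(-5 - 1*6) = -2*(-5 - 6) = -2*(-11) = 22)
b(Q, F) = (22 + Q)*(36 + F) (b(Q, F) = (Q + 22)*(F + 36) = (22 + Q)*(36 + F))
sqrt(-30424 + b(-18, 197)) = sqrt(-30424 + (792 + 22*197 + 36*(-18) + 197*(-18))) = sqrt(-30424 + (792 + 4334 - 648 - 3546)) = sqrt(-30424 + 932) = sqrt(-29492) = 2*I*sqrt(7373)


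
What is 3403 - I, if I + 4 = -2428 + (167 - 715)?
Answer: 6383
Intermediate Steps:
I = -2980 (I = -4 + (-2428 + (167 - 715)) = -4 + (-2428 - 548) = -4 - 2976 = -2980)
3403 - I = 3403 - 1*(-2980) = 3403 + 2980 = 6383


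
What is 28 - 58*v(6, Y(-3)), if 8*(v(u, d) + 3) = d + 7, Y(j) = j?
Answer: 173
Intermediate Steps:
v(u, d) = -17/8 + d/8 (v(u, d) = -3 + (d + 7)/8 = -3 + (7 + d)/8 = -3 + (7/8 + d/8) = -17/8 + d/8)
28 - 58*v(6, Y(-3)) = 28 - 58*(-17/8 + (⅛)*(-3)) = 28 - 58*(-17/8 - 3/8) = 28 - 58*(-5/2) = 28 + 145 = 173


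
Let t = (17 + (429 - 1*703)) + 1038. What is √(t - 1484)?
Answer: I*√703 ≈ 26.514*I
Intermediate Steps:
t = 781 (t = (17 + (429 - 703)) + 1038 = (17 - 274) + 1038 = -257 + 1038 = 781)
√(t - 1484) = √(781 - 1484) = √(-703) = I*√703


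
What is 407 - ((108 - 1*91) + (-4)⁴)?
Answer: 134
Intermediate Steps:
407 - ((108 - 1*91) + (-4)⁴) = 407 - ((108 - 91) + 256) = 407 - (17 + 256) = 407 - 1*273 = 407 - 273 = 134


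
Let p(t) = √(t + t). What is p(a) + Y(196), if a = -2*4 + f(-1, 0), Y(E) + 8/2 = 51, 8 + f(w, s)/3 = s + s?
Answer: 47 + 8*I ≈ 47.0 + 8.0*I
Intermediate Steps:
f(w, s) = -24 + 6*s (f(w, s) = -24 + 3*(s + s) = -24 + 3*(2*s) = -24 + 6*s)
Y(E) = 47 (Y(E) = -4 + 51 = 47)
a = -32 (a = -2*4 + (-24 + 6*0) = -8 + (-24 + 0) = -8 - 24 = -32)
p(t) = √2*√t (p(t) = √(2*t) = √2*√t)
p(a) + Y(196) = √2*√(-32) + 47 = √2*(4*I*√2) + 47 = 8*I + 47 = 47 + 8*I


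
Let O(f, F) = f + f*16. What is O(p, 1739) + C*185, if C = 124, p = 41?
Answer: 23637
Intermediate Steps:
O(f, F) = 17*f (O(f, F) = f + 16*f = 17*f)
O(p, 1739) + C*185 = 17*41 + 124*185 = 697 + 22940 = 23637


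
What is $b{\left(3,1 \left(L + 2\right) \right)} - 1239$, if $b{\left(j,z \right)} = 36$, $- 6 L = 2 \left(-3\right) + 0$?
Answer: $-1203$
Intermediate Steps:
$L = 1$ ($L = - \frac{2 \left(-3\right) + 0}{6} = - \frac{-6 + 0}{6} = \left(- \frac{1}{6}\right) \left(-6\right) = 1$)
$b{\left(3,1 \left(L + 2\right) \right)} - 1239 = 36 - 1239 = -1203$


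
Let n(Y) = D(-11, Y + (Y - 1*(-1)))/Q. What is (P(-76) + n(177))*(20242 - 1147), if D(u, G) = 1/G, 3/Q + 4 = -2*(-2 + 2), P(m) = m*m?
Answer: 7830778028/71 ≈ 1.1029e+8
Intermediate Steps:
P(m) = m²
Q = -¾ (Q = 3/(-4 - 2*(-2 + 2)) = 3/(-4 - 2*0) = 3/(-4 + 0) = 3/(-4) = 3*(-¼) = -¾ ≈ -0.75000)
n(Y) = -4/(3*(1 + 2*Y)) (n(Y) = 1/((Y + (Y - 1*(-1)))*(-¾)) = -4/3/(Y + (Y + 1)) = -4/3/(Y + (1 + Y)) = -4/3/(1 + 2*Y) = -4/(3*(1 + 2*Y)))
(P(-76) + n(177))*(20242 - 1147) = ((-76)² - 4/(3 + 6*177))*(20242 - 1147) = (5776 - 4/(3 + 1062))*19095 = (5776 - 4/1065)*19095 = (6151436/1065)*19095 = 7830778028/71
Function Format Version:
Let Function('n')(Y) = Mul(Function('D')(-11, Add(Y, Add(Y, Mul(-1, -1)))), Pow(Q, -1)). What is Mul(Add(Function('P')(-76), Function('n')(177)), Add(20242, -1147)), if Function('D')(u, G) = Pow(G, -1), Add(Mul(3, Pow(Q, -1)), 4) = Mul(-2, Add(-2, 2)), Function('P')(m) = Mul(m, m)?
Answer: Rational(7830778028, 71) ≈ 1.1029e+8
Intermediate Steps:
Function('P')(m) = Pow(m, 2)
Q = Rational(-3, 4) (Q = Mul(3, Pow(Add(-4, Mul(-2, Add(-2, 2))), -1)) = Mul(3, Pow(Add(-4, Mul(-2, 0)), -1)) = Mul(3, Pow(Add(-4, 0), -1)) = Mul(3, Pow(-4, -1)) = Mul(3, Rational(-1, 4)) = Rational(-3, 4) ≈ -0.75000)
Function('n')(Y) = Mul(Rational(-4, 3), Pow(Add(1, Mul(2, Y)), -1)) (Function('n')(Y) = Mul(Pow(Add(Y, Add(Y, Mul(-1, -1))), -1), Pow(Rational(-3, 4), -1)) = Mul(Pow(Add(Y, Add(Y, 1)), -1), Rational(-4, 3)) = Mul(Pow(Add(Y, Add(1, Y)), -1), Rational(-4, 3)) = Mul(Pow(Add(1, Mul(2, Y)), -1), Rational(-4, 3)) = Mul(Rational(-4, 3), Pow(Add(1, Mul(2, Y)), -1)))
Mul(Add(Function('P')(-76), Function('n')(177)), Add(20242, -1147)) = Mul(Add(Pow(-76, 2), Mul(-4, Pow(Add(3, Mul(6, 177)), -1))), Add(20242, -1147)) = Mul(Add(5776, Mul(-4, Pow(Add(3, 1062), -1))), 19095) = Mul(Add(5776, Mul(-4, Pow(1065, -1))), 19095) = Mul(Add(5776, Mul(-4, Rational(1, 1065))), 19095) = Mul(Add(5776, Rational(-4, 1065)), 19095) = Mul(Rational(6151436, 1065), 19095) = Rational(7830778028, 71)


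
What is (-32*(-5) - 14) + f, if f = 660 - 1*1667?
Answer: -861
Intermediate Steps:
f = -1007 (f = 660 - 1667 = -1007)
(-32*(-5) - 14) + f = (-32*(-5) - 14) - 1007 = (-16*(-10) - 14) - 1007 = (160 - 14) - 1007 = 146 - 1007 = -861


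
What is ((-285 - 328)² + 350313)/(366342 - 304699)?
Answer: 726082/61643 ≈ 11.779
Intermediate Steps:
((-285 - 328)² + 350313)/(366342 - 304699) = ((-613)² + 350313)/61643 = (375769 + 350313)*(1/61643) = 726082*(1/61643) = 726082/61643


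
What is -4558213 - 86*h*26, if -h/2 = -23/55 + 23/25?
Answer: -1252891439/275 ≈ -4.5560e+6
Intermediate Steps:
h = -276/275 (h = -2*(-23/55 + 23/25) = -2*138/275 = -276/275 ≈ -1.0036)
-4558213 - 86*h*26 = -4558213 - 86*(-276/275)*26 = -4558213 - (-23736)*26/275 = -4558213 - 1*(-617136/275) = -4558213 + 617136/275 = -1252891439/275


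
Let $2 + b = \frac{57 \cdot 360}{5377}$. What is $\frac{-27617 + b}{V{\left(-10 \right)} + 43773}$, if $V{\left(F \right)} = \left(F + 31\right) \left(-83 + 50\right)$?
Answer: $- \frac{7815097}{12191640} \approx -0.64102$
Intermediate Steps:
$b = \frac{514}{283}$ ($b = -2 + \frac{57 \cdot 360}{5377} = -2 + 20520 \cdot \frac{1}{5377} = -2 + \frac{1080}{283} = \frac{514}{283} \approx 1.8163$)
$V{\left(F \right)} = -1023 - 33 F$ ($V{\left(F \right)} = \left(31 + F\right) \left(-33\right) = -1023 - 33 F$)
$\frac{-27617 + b}{V{\left(-10 \right)} + 43773} = \frac{-27617 + \frac{514}{283}}{\left(-1023 - -330\right) + 43773} = - \frac{7815097}{283 \left(\left(-1023 + 330\right) + 43773\right)} = - \frac{7815097}{283 \left(-693 + 43773\right)} = - \frac{7815097}{283 \cdot 43080} = \left(- \frac{7815097}{283}\right) \frac{1}{43080} = - \frac{7815097}{12191640}$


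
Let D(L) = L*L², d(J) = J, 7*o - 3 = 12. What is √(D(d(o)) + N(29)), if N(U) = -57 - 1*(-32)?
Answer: 20*I*√91/49 ≈ 3.8936*I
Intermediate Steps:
o = 15/7 (o = 3/7 + (⅐)*12 = 3/7 + 12/7 = 15/7 ≈ 2.1429)
N(U) = -25 (N(U) = -57 + 32 = -25)
D(L) = L³
√(D(d(o)) + N(29)) = √((15/7)³ - 25) = √(3375/343 - 25) = √(-5200/343) = 20*I*√91/49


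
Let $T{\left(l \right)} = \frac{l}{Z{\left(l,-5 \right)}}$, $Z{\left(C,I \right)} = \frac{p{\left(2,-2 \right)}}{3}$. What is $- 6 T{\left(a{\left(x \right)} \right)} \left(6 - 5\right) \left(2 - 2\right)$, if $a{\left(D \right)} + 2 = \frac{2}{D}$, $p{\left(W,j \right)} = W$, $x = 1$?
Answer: $0$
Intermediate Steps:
$a{\left(D \right)} = -2 + \frac{2}{D}$
$Z{\left(C,I \right)} = \frac{2}{3}$
$T{\left(l \right)} = \frac{3 l}{2}$ ($T{\left(l \right)} = \frac{l}{\frac{2}{3}} = l \frac{3}{2} = \frac{3 l}{2}$)
$- 6 T{\left(a{\left(x \right)} \right)} \left(6 - 5\right) \left(2 - 2\right) = - 6 \frac{3 \left(-2 + \frac{2}{1}\right)}{2} \left(6 - 5\right) \left(2 - 2\right) = - 6 \frac{3 \left(-2 + 2 \cdot 1\right)}{2} \cdot 1 \cdot 0 = - 6 \frac{3 \left(-2 + 2\right)}{2} \cdot 0 = - 6 \cdot \frac{3}{2} \cdot 0 \cdot 0 = \left(-6\right) 0 \cdot 0 = 0 \cdot 0 = 0$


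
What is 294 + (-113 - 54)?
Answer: 127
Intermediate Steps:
294 + (-113 - 54) = 294 - 167 = 127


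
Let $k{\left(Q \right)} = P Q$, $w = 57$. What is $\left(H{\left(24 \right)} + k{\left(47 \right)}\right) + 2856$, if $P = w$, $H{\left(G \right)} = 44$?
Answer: $5579$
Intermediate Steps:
$P = 57$
$k{\left(Q \right)} = 57 Q$
$\left(H{\left(24 \right)} + k{\left(47 \right)}\right) + 2856 = \left(44 + 57 \cdot 47\right) + 2856 = \left(44 + 2679\right) + 2856 = 2723 + 2856 = 5579$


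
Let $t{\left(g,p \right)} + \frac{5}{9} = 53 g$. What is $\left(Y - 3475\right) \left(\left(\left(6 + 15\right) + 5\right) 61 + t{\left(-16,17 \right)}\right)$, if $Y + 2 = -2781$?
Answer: $- \frac{13844782}{3} \approx -4.6149 \cdot 10^{6}$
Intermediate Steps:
$Y = -2783$ ($Y = -2 - 2781 = -2783$)
$t{\left(g,p \right)} = - \frac{5}{9} + 53 g$
$\left(Y - 3475\right) \left(\left(\left(6 + 15\right) + 5\right) 61 + t{\left(-16,17 \right)}\right) = \left(-2783 - 3475\right) \left(\left(\left(6 + 15\right) + 5\right) 61 + \left(- \frac{5}{9} + 53 \left(-16\right)\right)\right) = - 6258 \left(\left(21 + 5\right) 61 - \frac{7637}{9}\right) = - 6258 \left(26 \cdot 61 - \frac{7637}{9}\right) = - 6258 \left(1586 - \frac{7637}{9}\right) = \left(-6258\right) \frac{6637}{9} = - \frac{13844782}{3}$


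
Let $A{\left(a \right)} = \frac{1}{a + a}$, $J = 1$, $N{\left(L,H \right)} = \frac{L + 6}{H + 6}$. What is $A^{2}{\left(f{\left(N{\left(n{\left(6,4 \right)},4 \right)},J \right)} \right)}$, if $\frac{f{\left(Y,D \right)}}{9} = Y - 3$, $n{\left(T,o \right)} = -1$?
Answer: $\frac{1}{2025} \approx 0.00049383$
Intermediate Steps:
$N{\left(L,H \right)} = \frac{6 + L}{6 + H}$
$f{\left(Y,D \right)} = -27 + 9 Y$ ($f{\left(Y,D \right)} = 9 \left(Y - 3\right) = 9 \left(-3 + Y\right) = -27 + 9 Y$)
$A{\left(a \right)} = \frac{1}{2 a}$
$A^{2}{\left(f{\left(N{\left(n{\left(6,4 \right)},4 \right)},J \right)} \right)} = \left(\frac{1}{2 \left(-27 + 9 \frac{6 - 1}{6 + 4}\right)}\right)^{2} = \left(\frac{1}{2 \left(-27 + 9 \cdot \frac{1}{10} \cdot 5\right)}\right)^{2} = \left(\frac{1}{2 \left(-27 + 9 \cdot \frac{1}{2}\right)}\right)^{2} = \left(\frac{1}{2 \left(-27 + \frac{9}{2}\right)}\right)^{2} = \left(\frac{1}{2 \left(- \frac{45}{2}\right)}\right)^{2} = \left(\frac{1}{2} \left(- \frac{2}{45}\right)\right)^{2} = \left(- \frac{1}{45}\right)^{2} = \frac{1}{2025}$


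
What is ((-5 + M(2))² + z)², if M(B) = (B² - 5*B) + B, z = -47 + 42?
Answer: 5776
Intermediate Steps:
z = -5
M(B) = B² - 4*B
((-5 + M(2))² + z)² = ((-5 + 2*(-4 + 2))² - 5)² = ((-5 + 2*(-2))² - 5)² = ((-5 - 4)² - 5)² = ((-9)² - 5)² = (81 - 5)² = 76² = 5776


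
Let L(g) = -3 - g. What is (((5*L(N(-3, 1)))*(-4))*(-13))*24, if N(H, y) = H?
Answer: 0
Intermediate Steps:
(((5*L(N(-3, 1)))*(-4))*(-13))*24 = (((5*(-3 - 1*(-3)))*(-4))*(-13))*24 = (((5*(-3 + 3))*(-4))*(-13))*24 = (((5*0)*(-4))*(-13))*24 = ((0*(-4))*(-13))*24 = (0*(-13))*24 = 0*24 = 0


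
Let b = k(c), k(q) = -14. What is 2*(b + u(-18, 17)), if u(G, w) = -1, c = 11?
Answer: -30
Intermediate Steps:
b = -14
2*(b + u(-18, 17)) = 2*(-14 - 1) = 2*(-15) = -30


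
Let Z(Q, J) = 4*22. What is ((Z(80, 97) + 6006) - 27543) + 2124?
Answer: -19325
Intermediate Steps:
Z(Q, J) = 88
((Z(80, 97) + 6006) - 27543) + 2124 = ((88 + 6006) - 27543) + 2124 = (6094 - 27543) + 2124 = -21449 + 2124 = -19325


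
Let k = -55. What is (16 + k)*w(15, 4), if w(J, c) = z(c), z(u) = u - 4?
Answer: 0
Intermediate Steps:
z(u) = -4 + u
w(J, c) = -4 + c
(16 + k)*w(15, 4) = (16 - 55)*(-4 + 4) = -39*0 = 0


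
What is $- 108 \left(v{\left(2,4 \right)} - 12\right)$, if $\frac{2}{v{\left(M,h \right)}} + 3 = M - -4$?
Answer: $1224$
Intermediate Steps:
$v{\left(M,h \right)} = \frac{2}{1 + M}$ ($v{\left(M,h \right)} = \frac{2}{-3 + \left(M - -4\right)} = \frac{2}{-3 + \left(M + 4\right)} = \frac{2}{-3 + \left(4 + M\right)} = \frac{2}{1 + M}$)
$- 108 \left(v{\left(2,4 \right)} - 12\right) = - 108 \left(\frac{2}{1 + 2} - 12\right) = - 108 \left(\frac{2}{3} - 12\right) = \left(-108\right) \left(- \frac{34}{3}\right) = 1224$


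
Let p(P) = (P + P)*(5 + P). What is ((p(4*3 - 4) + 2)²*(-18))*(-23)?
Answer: 18257400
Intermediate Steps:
p(P) = 2*P*(5 + P) (p(P) = (2*P)*(5 + P) = 2*P*(5 + P))
((p(4*3 - 4) + 2)²*(-18))*(-23) = ((2*(4*3 - 4)*(5 + (4*3 - 4)) + 2)²*(-18))*(-23) = ((2*(12 - 4)*(5 + (12 - 4)) + 2)²*(-18))*(-23) = ((2*8*(5 + 8) + 2)²*(-18))*(-23) = ((2*8*13 + 2)²*(-18))*(-23) = ((208 + 2)²*(-18))*(-23) = (210²*(-18))*(-23) = (44100*(-18))*(-23) = -793800*(-23) = 18257400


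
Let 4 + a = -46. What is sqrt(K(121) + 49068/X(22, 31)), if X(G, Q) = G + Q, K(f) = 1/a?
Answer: sqrt(260054782)/530 ≈ 30.427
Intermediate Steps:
a = -50 (a = -4 - 46 = -50)
K(f) = -1/50 (K(f) = 1/(-50) = -1/50)
sqrt(K(121) + 49068/X(22, 31)) = sqrt(-1/50 + 49068/(22 + 31)) = sqrt(-1/50 + 49068/53) = sqrt(2453347/2650) = sqrt(260054782)/530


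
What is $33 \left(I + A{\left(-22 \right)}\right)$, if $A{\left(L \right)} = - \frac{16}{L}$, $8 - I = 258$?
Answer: $-8226$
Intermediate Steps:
$I = -250$ ($I = 8 - 258 = -250$)
$33 \left(I + A{\left(-22 \right)}\right) = 33 \left(-250 - \frac{16}{-22}\right) = 33 \left(-250 - - \frac{8}{11}\right) = 33 \left(-250 + \frac{8}{11}\right) = 33 \left(- \frac{2742}{11}\right) = -8226$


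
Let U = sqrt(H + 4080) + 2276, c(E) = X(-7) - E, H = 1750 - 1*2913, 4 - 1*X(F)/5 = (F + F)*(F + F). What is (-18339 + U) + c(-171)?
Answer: -16852 + sqrt(2917) ≈ -16798.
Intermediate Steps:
X(F) = 20 - 20*F**2 (X(F) = 20 - 5*(F + F)*(F + F) = 20 - 5*2*F*2*F = 20 - 20*F**2)
H = -1163 (H = 1750 - 2913 = -1163)
c(E) = -960 - E (c(E) = (20 - 20*(-7)**2) - E = (20 - 20*49) - E = (20 - 980) - E = -960 - E)
U = 2276 + sqrt(2917) (U = sqrt(-1163 + 4080) + 2276 = sqrt(2917) + 2276 = 2276 + sqrt(2917) ≈ 2330.0)
(-18339 + U) + c(-171) = (-18339 + (2276 + sqrt(2917))) + (-960 - 1*(-171)) = (-16063 + sqrt(2917)) + (-960 + 171) = (-16063 + sqrt(2917)) - 789 = -16852 + sqrt(2917)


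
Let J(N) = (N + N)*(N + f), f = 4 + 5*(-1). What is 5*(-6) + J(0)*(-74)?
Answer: -30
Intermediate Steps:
f = -1 (f = 4 - 5 = -1)
J(N) = 2*N*(-1 + N) (J(N) = (N + N)*(N - 1) = (2*N)*(-1 + N) = 2*N*(-1 + N))
5*(-6) + J(0)*(-74) = 5*(-6) + (2*0*(-1 + 0))*(-74) = -30 + (2*0*(-1))*(-74) = -30 + 0*(-74) = -30 + 0 = -30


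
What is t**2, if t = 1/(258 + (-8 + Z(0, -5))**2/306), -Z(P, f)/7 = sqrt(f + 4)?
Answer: 583833833561700/38877318903304775569 - 1656206600832*I/38877318903304775569 ≈ 1.5017e-5 - 4.2601e-8*I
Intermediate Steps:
Z(P, f) = -7*sqrt(4 + f) (Z(P, f) = -7*sqrt(f + 4) = -7*sqrt(4 + f))
t = 1/(258 + (-8 - 7*I)**2/306) (t = 1/(258 + (-8 - 7*sqrt(4 - 5))**2/306) = 1/(258 + (-8 - 7*I)**2*(1/306)) = 1/(258 + (-8 - 7*I)**2/306) ≈ 0.0038752 - 5.497e-6*I)
t**2 = (24162678/6235167913 - 34272*I/6235167913)**2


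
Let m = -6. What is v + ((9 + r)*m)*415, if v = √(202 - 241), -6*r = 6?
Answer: -19920 + I*√39 ≈ -19920.0 + 6.245*I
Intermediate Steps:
r = -1 (r = -⅙*6 = -1)
v = I*√39 (v = √(-39) = I*√39 ≈ 6.245*I)
v + ((9 + r)*m)*415 = I*√39 + ((9 - 1)*(-6))*415 = I*√39 + (8*(-6))*415 = I*√39 - 48*415 = I*√39 - 19920 = -19920 + I*√39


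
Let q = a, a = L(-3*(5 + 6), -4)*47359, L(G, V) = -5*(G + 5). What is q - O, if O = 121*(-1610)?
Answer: 6825070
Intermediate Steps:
L(G, V) = -25 - 5*G (L(G, V) = -5*(5 + G) = -25 - 5*G)
O = -194810
a = 6630260 (a = (-25 - (-15)*(5 + 6))*47359 = (-25 - (-15)*11)*47359 = (-25 - 5*(-33))*47359 = (-25 + 165)*47359 = 140*47359 = 6630260)
q = 6630260
q - O = 6630260 - 1*(-194810) = 6630260 + 194810 = 6825070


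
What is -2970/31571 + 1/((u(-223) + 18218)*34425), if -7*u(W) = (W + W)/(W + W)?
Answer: -13038442710253/138598209354375 ≈ -0.094074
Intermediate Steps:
u(W) = -⅐ (u(W) = -(W + W)/(7*(W + W)) = -2*W/(7*(2*W)) = -2*W*1/(2*W)/7 = -⅐*1 = -⅐)
-2970/31571 + 1/((u(-223) + 18218)*34425) = -2970/31571 + 1/((-⅐ + 18218)*34425) = -2970*1/31571 + (1/34425)/(127525/7) = -2970/31571 + (7/127525)*(1/34425) = -2970/31571 + 7/4390048125 = -13038442710253/138598209354375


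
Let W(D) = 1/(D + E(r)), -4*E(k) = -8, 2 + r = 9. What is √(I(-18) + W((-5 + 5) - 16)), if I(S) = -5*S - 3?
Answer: √17038/14 ≈ 9.3235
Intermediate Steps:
r = 7 (r = -2 + 9 = 7)
E(k) = 2 (E(k) = -¼*(-8) = 2)
W(D) = 1/(2 + D) (W(D) = 1/(D + 2) = 1/(2 + D))
I(S) = -3 - 5*S
√(I(-18) + W((-5 + 5) - 16)) = √((-3 - 5*(-18)) + 1/(2 + ((-5 + 5) - 16))) = √((-3 + 90) + 1/(2 + (0 - 16))) = √(87 + 1/(2 - 16)) = √(87 + 1/(-14)) = √(87 - 1/14) = √(1217/14) = √17038/14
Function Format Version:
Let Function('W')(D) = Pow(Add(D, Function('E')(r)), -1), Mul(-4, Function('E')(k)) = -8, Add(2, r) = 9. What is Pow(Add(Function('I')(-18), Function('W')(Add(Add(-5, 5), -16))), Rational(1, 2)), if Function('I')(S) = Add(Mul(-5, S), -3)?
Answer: Mul(Rational(1, 14), Pow(17038, Rational(1, 2))) ≈ 9.3235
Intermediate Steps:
r = 7 (r = Add(-2, 9) = 7)
Function('E')(k) = 2 (Function('E')(k) = Mul(Rational(-1, 4), -8) = 2)
Function('W')(D) = Pow(Add(2, D), -1) (Function('W')(D) = Pow(Add(D, 2), -1) = Pow(Add(2, D), -1))
Function('I')(S) = Add(-3, Mul(-5, S))
Pow(Add(Function('I')(-18), Function('W')(Add(Add(-5, 5), -16))), Rational(1, 2)) = Pow(Add(Add(-3, Mul(-5, -18)), Pow(Add(2, Add(Add(-5, 5), -16)), -1)), Rational(1, 2)) = Pow(Add(Add(-3, 90), Pow(Add(2, Add(0, -16)), -1)), Rational(1, 2)) = Pow(Add(87, Pow(Add(2, -16), -1)), Rational(1, 2)) = Pow(Add(87, Pow(-14, -1)), Rational(1, 2)) = Pow(Add(87, Rational(-1, 14)), Rational(1, 2)) = Pow(Rational(1217, 14), Rational(1, 2)) = Mul(Rational(1, 14), Pow(17038, Rational(1, 2)))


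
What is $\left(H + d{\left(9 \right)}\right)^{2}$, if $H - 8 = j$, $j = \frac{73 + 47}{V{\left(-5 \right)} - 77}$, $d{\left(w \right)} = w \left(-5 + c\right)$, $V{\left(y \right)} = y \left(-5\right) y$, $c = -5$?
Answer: $\frac{69588964}{10201} \approx 6821.8$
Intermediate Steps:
$V{\left(y \right)} = - 5 y^{2}$ ($V{\left(y \right)} = - 5 y y = - 5 y^{2}$)
$d{\left(w \right)} = - 10 w$ ($d{\left(w \right)} = w \left(-5 - 5\right) = w \left(-10\right) = - 10 w$)
$j = - \frac{60}{101}$ ($j = \frac{73 + 47}{- 5 \left(-5\right)^{2} - 77} = \frac{120}{\left(-5\right) 25 - 77} = \frac{120}{-125 - 77} = \frac{120}{-202} = 120 \left(- \frac{1}{202}\right) = - \frac{60}{101} \approx -0.59406$)
$H = \frac{748}{101}$ ($H = 8 - \frac{60}{101} = \frac{748}{101} \approx 7.4059$)
$\left(H + d{\left(9 \right)}\right)^{2} = \left(\frac{748}{101} - 90\right)^{2} = \left(- \frac{8342}{101}\right)^{2} = \frac{69588964}{10201}$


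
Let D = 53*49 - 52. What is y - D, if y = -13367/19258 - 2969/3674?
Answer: -45043735625/17688473 ≈ -2546.5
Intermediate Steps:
y = -26571840/17688473 (y = -13367*1/19258 - 2969*1/3674 = -13367/19258 - 2969/3674 = -26571840/17688473 ≈ -1.5022)
D = 2545 (D = 2597 - 52 = 2545)
y - D = -26571840/17688473 - 1*2545 = -26571840/17688473 - 2545 = -45043735625/17688473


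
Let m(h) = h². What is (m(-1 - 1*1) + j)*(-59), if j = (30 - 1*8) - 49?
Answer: 1357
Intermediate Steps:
j = -27 (j = (30 - 8) - 49 = 22 - 49 = -27)
(m(-1 - 1*1) + j)*(-59) = ((-1 - 1*1)² - 27)*(-59) = ((-1 - 1)² - 27)*(-59) = ((-2)² - 27)*(-59) = (4 - 27)*(-59) = -23*(-59) = 1357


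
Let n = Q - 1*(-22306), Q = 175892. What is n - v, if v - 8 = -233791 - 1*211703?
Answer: 643684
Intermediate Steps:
v = -445486 (v = 8 + (-233791 - 1*211703) = 8 + (-233791 - 211703) = 8 - 445494 = -445486)
n = 198198 (n = 175892 - 1*(-22306) = 175892 + 22306 = 198198)
n - v = 198198 - 1*(-445486) = 198198 + 445486 = 643684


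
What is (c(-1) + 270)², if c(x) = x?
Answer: 72361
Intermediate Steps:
(c(-1) + 270)² = (-1 + 270)² = 269² = 72361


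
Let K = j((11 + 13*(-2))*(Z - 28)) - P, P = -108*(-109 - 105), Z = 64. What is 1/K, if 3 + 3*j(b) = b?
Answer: -1/23293 ≈ -4.2931e-5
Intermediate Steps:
j(b) = -1 + b/3
P = 23112 (P = -108*(-214) = 23112)
K = -23293 (K = (-1 + ((11 + 13*(-2))*(64 - 28))/3) - 1*23112 = (-1 + ((11 - 26)*36)/3) - 23112 = (-1 + (-15*36)/3) - 23112 = (-1 + (1/3)*(-540)) - 23112 = (-1 - 180) - 23112 = -181 - 23112 = -23293)
1/K = 1/(-23293) = -1/23293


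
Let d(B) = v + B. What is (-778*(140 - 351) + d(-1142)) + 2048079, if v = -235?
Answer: 2210860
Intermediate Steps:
d(B) = -235 + B
(-778*(140 - 351) + d(-1142)) + 2048079 = (-778*(140 - 351) + (-235 - 1142)) + 2048079 = (-778*(-211) - 1377) + 2048079 = (164158 - 1377) + 2048079 = 162781 + 2048079 = 2210860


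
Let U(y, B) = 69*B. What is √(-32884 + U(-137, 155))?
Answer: I*√22189 ≈ 148.96*I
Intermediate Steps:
√(-32884 + U(-137, 155)) = √(-32884 + 69*155) = √(-32884 + 10695) = √(-22189) = I*√22189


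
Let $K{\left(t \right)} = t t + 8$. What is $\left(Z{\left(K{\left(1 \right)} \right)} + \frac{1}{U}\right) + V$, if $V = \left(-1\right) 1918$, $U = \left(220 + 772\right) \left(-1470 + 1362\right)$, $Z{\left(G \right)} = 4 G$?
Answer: $- \frac{201629953}{107136} \approx -1882.0$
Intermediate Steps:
$K{\left(t \right)} = 8 + t^{2}$ ($K{\left(t \right)} = t^{2} + 8 = 8 + t^{2}$)
$U = -107136$ ($U = 992 \left(-108\right) = -107136$)
$V = -1918$
$\left(Z{\left(K{\left(1 \right)} \right)} + \frac{1}{U}\right) + V = \left(4 \left(8 + 1^{2}\right) + \frac{1}{-107136}\right) - 1918 = \left(4 \left(8 + 1\right) - \frac{1}{107136}\right) - 1918 = \left(4 \cdot 9 - \frac{1}{107136}\right) - 1918 = \left(36 - \frac{1}{107136}\right) - 1918 = \frac{3856895}{107136} - 1918 = - \frac{201629953}{107136}$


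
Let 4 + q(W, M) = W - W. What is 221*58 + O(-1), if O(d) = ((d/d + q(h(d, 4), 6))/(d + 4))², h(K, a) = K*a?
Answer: 12819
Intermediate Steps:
q(W, M) = -4 (q(W, M) = -4 + (W - W) = -4 + 0 = -4)
O(d) = 9/(4 + d)² (O(d) = ((d/d - 4)/(d + 4))² = ((1 - 4)/(4 + d))² = (-3/(4 + d))² = 9/(4 + d)²)
221*58 + O(-1) = 221*58 + 9/(4 - 1)² = 12818 + 9/3² = 12818 + 9*(⅑) = 12818 + 1 = 12819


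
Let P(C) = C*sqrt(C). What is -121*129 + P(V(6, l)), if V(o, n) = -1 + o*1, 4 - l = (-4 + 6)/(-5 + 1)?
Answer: -15609 + 5*sqrt(5) ≈ -15598.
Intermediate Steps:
l = 9/2 (l = 4 - (-4 + 6)/(-5 + 1) = 4 - 2/(-4) = 4 - 2*(-1)/4 = 4 - 1*(-1/2) = 4 + 1/2 = 9/2 ≈ 4.5000)
V(o, n) = -1 + o
P(C) = C**(3/2)
-121*129 + P(V(6, l)) = -121*129 + (-1 + 6)**(3/2) = -15609 + 5**(3/2) = -15609 + 5*sqrt(5)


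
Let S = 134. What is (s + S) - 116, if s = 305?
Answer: 323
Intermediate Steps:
(s + S) - 116 = (305 + 134) - 116 = 439 - 116 = 323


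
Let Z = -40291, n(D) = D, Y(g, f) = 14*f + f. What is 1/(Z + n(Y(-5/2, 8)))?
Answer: -1/40171 ≈ -2.4894e-5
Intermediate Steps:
Y(g, f) = 15*f
1/(Z + n(Y(-5/2, 8))) = 1/(-40291 + 15*8) = 1/(-40291 + 120) = 1/(-40171) = -1/40171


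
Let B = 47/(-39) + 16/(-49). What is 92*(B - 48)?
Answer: -8708260/1911 ≈ -4556.9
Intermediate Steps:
B = -2927/1911 (B = 47*(-1/39) + 16*(-1/49) = -47/39 - 16/49 = -2927/1911 ≈ -1.5317)
92*(B - 48) = 92*(-2927/1911 - 48) = 92*(-94655/1911) = -8708260/1911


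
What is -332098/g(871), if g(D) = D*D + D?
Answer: -12773/29212 ≈ -0.43725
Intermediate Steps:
g(D) = D + D² (g(D) = D² + D = D + D²)
-332098/g(871) = -332098*1/(871*(1 + 871)) = -332098/(871*872) = -332098/759512 = -332098*1/759512 = -12773/29212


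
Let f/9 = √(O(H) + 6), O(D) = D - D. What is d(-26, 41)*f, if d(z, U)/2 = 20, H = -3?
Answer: 360*√6 ≈ 881.82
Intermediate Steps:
O(D) = 0
d(z, U) = 40 (d(z, U) = 2*20 = 40)
f = 9*√6 (f = 9*√(0 + 6) = 9*√6 ≈ 22.045)
d(-26, 41)*f = 40*(9*√6) = 360*√6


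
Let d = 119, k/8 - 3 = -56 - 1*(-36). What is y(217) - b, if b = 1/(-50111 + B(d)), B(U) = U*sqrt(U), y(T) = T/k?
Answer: -272269439529/170641047016 + 119*sqrt(119)/2509427162 ≈ -1.5956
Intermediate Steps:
k = -136 (k = 24 + 8*(-56 - 1*(-36)) = 24 + 8*(-56 + 36) = 24 + 8*(-20) = 24 - 160 = -136)
y(T) = -T/136 (y(T) = T/(-136) = T*(-1/136) = -T/136)
B(U) = U**(3/2)
b = 1/(-50111 + 119*sqrt(119)) (b = 1/(-50111 + 119**(3/2)) = 1/(-50111 + 119*sqrt(119)) ≈ -2.0486e-5)
y(217) - b = -1/136*217 - (-50111/2509427162 - 119*sqrt(119)/2509427162) = -217/136 + (50111/2509427162 + 119*sqrt(119)/2509427162) = -272269439529/170641047016 + 119*sqrt(119)/2509427162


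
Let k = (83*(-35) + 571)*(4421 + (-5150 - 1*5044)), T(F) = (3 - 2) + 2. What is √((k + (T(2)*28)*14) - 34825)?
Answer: √13440533 ≈ 3666.1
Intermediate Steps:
T(F) = 3 (T(F) = 1 + 2 = 3)
k = 13474182 (k = (-2905 + 571)*(4421 + (-5150 - 5044)) = -2334*(4421 - 10194) = -2334*(-5773) = 13474182)
√((k + (T(2)*28)*14) - 34825) = √((13474182 + (3*28)*14) - 34825) = √((13474182 + 84*14) - 34825) = √((13474182 + 1176) - 34825) = √(13475358 - 34825) = √13440533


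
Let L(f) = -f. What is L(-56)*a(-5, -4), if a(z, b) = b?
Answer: -224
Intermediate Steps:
L(-56)*a(-5, -4) = -1*(-56)*(-4) = 56*(-4) = -224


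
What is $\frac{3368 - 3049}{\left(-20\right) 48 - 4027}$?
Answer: $- \frac{319}{4987} \approx -0.063966$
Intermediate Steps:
$\frac{3368 - 3049}{\left(-20\right) 48 - 4027} = \frac{319}{-960 - 4027} = \frac{319}{-4987} = 319 \left(- \frac{1}{4987}\right) = - \frac{319}{4987}$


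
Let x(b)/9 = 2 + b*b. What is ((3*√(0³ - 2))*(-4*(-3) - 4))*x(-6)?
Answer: 8208*I*√2 ≈ 11608.0*I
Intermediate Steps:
x(b) = 18 + 9*b² (x(b) = 9*(2 + b*b) = 9*(2 + b²) = 18 + 9*b²)
((3*√(0³ - 2))*(-4*(-3) - 4))*x(-6) = ((3*√(0³ - 2))*(-4*(-3) - 4))*(18 + 9*(-6)²) = ((3*√(0 - 2))*(12 - 4))*(18 + 9*36) = ((3*√(-2))*8)*(18 + 324) = ((3*(I*√2))*8)*342 = ((3*I*√2)*8)*342 = (24*I*√2)*342 = 8208*I*√2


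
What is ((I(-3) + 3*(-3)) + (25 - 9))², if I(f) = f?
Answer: 16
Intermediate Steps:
((I(-3) + 3*(-3)) + (25 - 9))² = ((-3 + 3*(-3)) + (25 - 9))² = ((-3 - 9) + 16)² = (-12 + 16)² = 4² = 16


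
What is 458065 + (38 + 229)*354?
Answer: 552583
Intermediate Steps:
458065 + (38 + 229)*354 = 458065 + 267*354 = 458065 + 94518 = 552583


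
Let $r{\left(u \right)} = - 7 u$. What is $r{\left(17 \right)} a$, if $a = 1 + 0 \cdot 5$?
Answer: $-119$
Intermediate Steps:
$a = 1$ ($a = 1 + 0 = 1$)
$r{\left(17 \right)} a = \left(-7\right) 17 \cdot 1 = \left(-119\right) 1 = -119$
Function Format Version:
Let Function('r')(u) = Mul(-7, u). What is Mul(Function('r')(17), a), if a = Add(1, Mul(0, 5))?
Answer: -119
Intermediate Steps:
a = 1 (a = Add(1, 0) = 1)
Mul(Function('r')(17), a) = Mul(Mul(-7, 17), 1) = Mul(-119, 1) = -119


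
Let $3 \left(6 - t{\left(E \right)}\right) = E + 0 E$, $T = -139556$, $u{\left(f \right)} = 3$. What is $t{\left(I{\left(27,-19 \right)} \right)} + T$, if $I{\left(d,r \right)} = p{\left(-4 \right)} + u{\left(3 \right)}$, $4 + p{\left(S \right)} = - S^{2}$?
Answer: $- \frac{418633}{3} \approx -1.3954 \cdot 10^{5}$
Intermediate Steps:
$p{\left(S \right)} = -4 - S^{2}$
$I{\left(d,r \right)} = -17$ ($I{\left(d,r \right)} = \left(-4 - \left(-4\right)^{2}\right) + 3 = \left(-4 - 16\right) + 3 = -20 + 3 = -17$)
$t{\left(E \right)} = 6 - \frac{E}{3}$ ($t{\left(E \right)} = 6 - \frac{E + 0 E}{3} = 6 - \frac{E + 0}{3} = 6 - \frac{E}{3}$)
$t{\left(I{\left(27,-19 \right)} \right)} + T = \left(6 - - \frac{17}{3}\right) - 139556 = \left(6 + \frac{17}{3}\right) - 139556 = \frac{35}{3} - 139556 = - \frac{418633}{3}$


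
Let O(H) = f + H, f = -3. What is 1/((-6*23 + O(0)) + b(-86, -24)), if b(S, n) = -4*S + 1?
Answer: 1/204 ≈ 0.0049020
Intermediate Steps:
b(S, n) = 1 - 4*S
O(H) = -3 + H
1/((-6*23 + O(0)) + b(-86, -24)) = 1/((-6*23 + (-3 + 0)) + (1 - 4*(-86))) = 1/((-138 - 3) + (1 + 344)) = 1/(-141 + 345) = 1/204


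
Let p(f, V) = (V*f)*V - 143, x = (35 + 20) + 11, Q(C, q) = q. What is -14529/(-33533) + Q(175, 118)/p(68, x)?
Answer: 4305485279/9927947645 ≈ 0.43367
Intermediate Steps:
x = 66 (x = 55 + 11 = 66)
p(f, V) = -143 + f*V² (p(f, V) = f*V² - 143 = -143 + f*V²)
-14529/(-33533) + Q(175, 118)/p(68, x) = -14529/(-33533) + 118/(-143 + 68*66²) = -14529*(-1/33533) + 118/(-143 + 68*4356) = 14529/33533 + 118/(-143 + 296208) = 14529/33533 + 118/296065 = 4305485279/9927947645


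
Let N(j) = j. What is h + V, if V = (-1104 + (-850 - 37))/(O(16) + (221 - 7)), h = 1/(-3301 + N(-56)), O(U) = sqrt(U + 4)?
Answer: -715188097/76835016 + 1991*sqrt(5)/22888 ≈ -9.1136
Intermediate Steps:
O(U) = sqrt(4 + U)
h = -1/3357 (h = 1/(-3301 - 56) = 1/(-3357) = -1/3357 ≈ -0.00029788)
V = -1991/(214 + 2*sqrt(5)) (V = (-1104 + (-850 - 37))/(sqrt(4 + 16) + (221 - 7)) = (-1104 - 887)/(sqrt(20) + 214) = -1991/(2*sqrt(5) + 214) = -1991/(214 + 2*sqrt(5)) ≈ -9.1133)
h + V = -1/3357 + (-213037/22888 + 1991*sqrt(5)/22888) = -715188097/76835016 + 1991*sqrt(5)/22888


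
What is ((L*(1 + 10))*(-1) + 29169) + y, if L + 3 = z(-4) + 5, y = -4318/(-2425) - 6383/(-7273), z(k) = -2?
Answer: 514501265814/17637025 ≈ 29172.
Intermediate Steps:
y = 46883589/17637025 (y = -4318*(-1/2425) - 6383*(-1/7273) = 4318/2425 + 6383/7273 = 46883589/17637025 ≈ 2.6582)
L = 0 (L = -3 + (-2 + 5) = -3 + 3 = 0)
((L*(1 + 10))*(-1) + 29169) + y = ((0*(1 + 10))*(-1) + 29169) + 46883589/17637025 = ((0*11)*(-1) + 29169) + 46883589/17637025 = (0*(-1) + 29169) + 46883589/17637025 = (0 + 29169) + 46883589/17637025 = 29169 + 46883589/17637025 = 514501265814/17637025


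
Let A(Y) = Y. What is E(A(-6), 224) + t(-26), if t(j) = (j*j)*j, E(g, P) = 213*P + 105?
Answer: 30241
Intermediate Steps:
E(g, P) = 105 + 213*P
t(j) = j³ (t(j) = j²*j = j³)
E(A(-6), 224) + t(-26) = (105 + 213*224) + (-26)³ = (105 + 47712) - 17576 = 47817 - 17576 = 30241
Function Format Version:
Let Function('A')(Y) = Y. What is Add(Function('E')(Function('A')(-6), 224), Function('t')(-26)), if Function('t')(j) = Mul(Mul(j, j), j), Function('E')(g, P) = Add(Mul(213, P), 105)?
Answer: 30241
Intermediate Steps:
Function('E')(g, P) = Add(105, Mul(213, P))
Function('t')(j) = Pow(j, 3) (Function('t')(j) = Mul(Pow(j, 2), j) = Pow(j, 3))
Add(Function('E')(Function('A')(-6), 224), Function('t')(-26)) = Add(Add(105, Mul(213, 224)), Pow(-26, 3)) = Add(Add(105, 47712), -17576) = Add(47817, -17576) = 30241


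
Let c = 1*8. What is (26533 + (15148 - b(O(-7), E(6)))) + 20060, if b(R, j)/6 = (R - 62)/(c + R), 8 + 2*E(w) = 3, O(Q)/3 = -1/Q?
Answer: 3645305/59 ≈ 61785.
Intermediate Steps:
O(Q) = -3/Q (O(Q) = 3*(-1/Q) = -3/Q)
c = 8
E(w) = -5/2 (E(w) = -4 + (½)*3 = -4 + 3/2 = -5/2)
b(R, j) = 6*(-62 + R)/(8 + R) (b(R, j) = 6*((R - 62)/(8 + R)) = 6*((-62 + R)/(8 + R)) = 6*(-62 + R)/(8 + R))
(26533 + (15148 - b(O(-7), E(6)))) + 20060 = (26533 + (15148 - 6*(-62 - 3/(-7))/(8 - 3/(-7)))) + 20060 = (26533 + (15148 - 6*(-62 - 3*(-⅐))/(8 - 3*(-⅐)))) + 20060 = (26533 + (15148 - 6*(-62 + 3/7)/(8 + 3/7))) + 20060 = (26533 + (15148 - 6*(-431)/(59/7*7))) + 20060 = (26533 + (15148 - 6*7*(-431)/(59*7))) + 20060 = (26533 + (15148 - 1*(-2586/59))) + 20060 = (26533 + (15148 + 2586/59)) + 20060 = (26533 + 896318/59) + 20060 = 2461765/59 + 20060 = 3645305/59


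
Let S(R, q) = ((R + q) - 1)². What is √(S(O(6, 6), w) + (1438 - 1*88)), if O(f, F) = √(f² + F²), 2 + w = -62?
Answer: √(5647 - 780*√2) ≈ 67.409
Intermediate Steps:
w = -64 (w = -2 - 62 = -64)
O(f, F) = √(F² + f²)
S(R, q) = (-1 + R + q)²
√(S(O(6, 6), w) + (1438 - 1*88)) = √((-1 + √(6² + 6²) - 64)² + (1438 - 1*88)) = √((-1 + √(36 + 36) - 64)² + (1438 - 88)) = √((-1 + √72 - 64)² + 1350) = √((-1 + 6*√2 - 64)² + 1350) = √((-65 + 6*√2)² + 1350) = √(1350 + (-65 + 6*√2)²)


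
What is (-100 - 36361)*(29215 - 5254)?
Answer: -873642021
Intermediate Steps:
(-100 - 36361)*(29215 - 5254) = -36461*23961 = -873642021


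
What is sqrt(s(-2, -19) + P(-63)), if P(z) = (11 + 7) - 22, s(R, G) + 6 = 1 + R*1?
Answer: I*sqrt(11) ≈ 3.3166*I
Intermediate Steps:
s(R, G) = -5 + R (s(R, G) = -6 + (1 + R*1) = -6 + (1 + R) = -5 + R)
P(z) = -4 (P(z) = 18 - 22 = -4)
sqrt(s(-2, -19) + P(-63)) = sqrt((-5 - 2) - 4) = sqrt(-7 - 4) = sqrt(-11) = I*sqrt(11)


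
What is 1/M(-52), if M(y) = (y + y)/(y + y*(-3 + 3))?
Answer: ½ ≈ 0.50000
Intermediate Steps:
M(y) = 2 (M(y) = (2*y)/(y + y*0) = (2*y)/(y + 0) = (2*y)/y = 2)
1/M(-52) = 1/2 = ½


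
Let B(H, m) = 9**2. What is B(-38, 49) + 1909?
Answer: 1990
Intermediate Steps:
B(H, m) = 81
B(-38, 49) + 1909 = 81 + 1909 = 1990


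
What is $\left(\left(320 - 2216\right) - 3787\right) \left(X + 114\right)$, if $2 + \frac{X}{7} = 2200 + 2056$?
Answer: $-169876236$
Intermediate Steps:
$X = 29778$ ($X = -14 + 7 \left(2200 + 2056\right) = -14 + 7 \cdot 4256 = -14 + 29792 = 29778$)
$\left(\left(320 - 2216\right) - 3787\right) \left(X + 114\right) = \left(\left(320 - 2216\right) - 3787\right) \left(29778 + 114\right) = \left(-1896 - 3787\right) 29892 = \left(-5683\right) 29892 = -169876236$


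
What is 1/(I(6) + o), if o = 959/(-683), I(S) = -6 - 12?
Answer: -683/13253 ≈ -0.051535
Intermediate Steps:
I(S) = -18
o = -959/683 (o = 959*(-1/683) = -959/683 ≈ -1.4041)
1/(I(6) + o) = 1/(-18 - 959/683) = 1/(-13253/683) = -683/13253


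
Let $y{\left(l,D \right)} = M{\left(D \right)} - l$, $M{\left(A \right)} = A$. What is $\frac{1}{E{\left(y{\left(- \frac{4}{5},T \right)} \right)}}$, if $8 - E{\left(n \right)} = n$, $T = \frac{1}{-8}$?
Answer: $\frac{40}{293} \approx 0.13652$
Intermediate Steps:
$T = - \frac{1}{8} \approx -0.125$
$y{\left(l,D \right)} = D - l$
$E{\left(n \right)} = 8 - n$
$\frac{1}{E{\left(y{\left(- \frac{4}{5},T \right)} \right)}} = \frac{1}{8 - \left(- \frac{1}{8} - - \frac{4}{5}\right)} = \frac{1}{8 - \left(- \frac{1}{8} + \frac{4}{5}\right)} = \frac{1}{8 - \frac{27}{40}} = \frac{1}{\frac{293}{40}} = \frac{40}{293}$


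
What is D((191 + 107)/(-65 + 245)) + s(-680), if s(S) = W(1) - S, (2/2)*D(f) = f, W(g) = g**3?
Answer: 61439/90 ≈ 682.66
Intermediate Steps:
D(f) = f
s(S) = 1 - S (s(S) = 1**3 - S = 1 - S)
D((191 + 107)/(-65 + 245)) + s(-680) = (191 + 107)/(-65 + 245) + (1 - 1*(-680)) = 298/180 + (1 + 680) = 298*(1/180) + 681 = 149/90 + 681 = 61439/90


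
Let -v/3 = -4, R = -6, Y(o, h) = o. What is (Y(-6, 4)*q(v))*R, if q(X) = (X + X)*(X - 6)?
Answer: 5184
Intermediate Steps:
v = 12 (v = -3*(-4) = 12)
q(X) = 2*X*(-6 + X) (q(X) = (2*X)*(-6 + X) = 2*X*(-6 + X))
(Y(-6, 4)*q(v))*R = -12*12*(-6 + 12)*(-6) = -12*12*6*(-6) = -6*144*(-6) = -864*(-6) = 5184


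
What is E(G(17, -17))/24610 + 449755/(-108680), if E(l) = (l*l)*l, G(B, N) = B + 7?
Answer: -956607823/267461480 ≈ -3.5766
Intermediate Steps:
G(B, N) = 7 + B
E(l) = l³ (E(l) = l²*l = l³)
E(G(17, -17))/24610 + 449755/(-108680) = (7 + 17)³/24610 + 449755/(-108680) = 24³*(1/24610) + 449755*(-1/108680) = 13824*(1/24610) - 89951/21736 = 6912/12305 - 89951/21736 = -956607823/267461480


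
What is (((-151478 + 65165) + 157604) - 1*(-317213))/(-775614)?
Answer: -194252/387807 ≈ -0.50090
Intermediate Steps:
(((-151478 + 65165) + 157604) - 1*(-317213))/(-775614) = ((-86313 + 157604) + 317213)*(-1/775614) = (71291 + 317213)*(-1/775614) = 388504*(-1/775614) = -194252/387807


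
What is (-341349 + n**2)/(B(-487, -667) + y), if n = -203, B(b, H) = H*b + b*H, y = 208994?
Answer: -75035/214663 ≈ -0.34955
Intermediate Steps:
B(b, H) = 2*H*b (B(b, H) = H*b + H*b = 2*H*b)
(-341349 + n**2)/(B(-487, -667) + y) = (-341349 + (-203)**2)/(2*(-667)*(-487) + 208994) = (-341349 + 41209)/(649658 + 208994) = -300140/858652 = -300140*1/858652 = -75035/214663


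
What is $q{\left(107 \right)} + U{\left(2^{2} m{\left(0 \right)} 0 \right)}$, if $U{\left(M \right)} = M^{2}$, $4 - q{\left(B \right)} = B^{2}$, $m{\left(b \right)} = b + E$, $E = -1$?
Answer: $-11445$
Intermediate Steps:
$m{\left(b \right)} = -1 + b$ ($m{\left(b \right)} = b - 1 = -1 + b$)
$q{\left(B \right)} = 4 - B^{2}$
$q{\left(107 \right)} + U{\left(2^{2} m{\left(0 \right)} 0 \right)} = \left(4 - 107^{2}\right) + \left(2^{2} \left(-1 + 0\right) 0\right)^{2} = \left(4 - 11449\right) + \left(4 \left(-1\right) 0\right)^{2} = \left(4 - 11449\right) + \left(\left(-4\right) 0\right)^{2} = -11445 + 0^{2} = -11445 + 0 = -11445$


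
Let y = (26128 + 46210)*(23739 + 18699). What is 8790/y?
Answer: 1465/511646674 ≈ 2.8633e-6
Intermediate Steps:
y = 3069880044 (y = 72338*42438 = 3069880044)
8790/y = 8790/3069880044 = 8790*(1/3069880044) = 1465/511646674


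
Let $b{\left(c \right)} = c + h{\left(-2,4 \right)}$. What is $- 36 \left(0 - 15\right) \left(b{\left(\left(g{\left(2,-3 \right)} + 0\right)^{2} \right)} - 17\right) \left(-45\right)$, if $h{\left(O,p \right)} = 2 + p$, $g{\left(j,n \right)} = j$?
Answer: $170100$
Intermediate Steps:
$b{\left(c \right)} = 6 + c$ ($b{\left(c \right)} = c + \left(2 + 4\right) = c + 6 = 6 + c$)
$- 36 \left(0 - 15\right) \left(b{\left(\left(g{\left(2,-3 \right)} + 0\right)^{2} \right)} - 17\right) \left(-45\right) = - 36 \left(0 - 15\right) \left(\left(6 + \left(2 + 0\right)^{2}\right) - 17\right) \left(-45\right) = - 36 \left(- 15 \left(\left(6 + 2^{2}\right) - 17\right)\right) \left(-45\right) = - 36 \left(- 15 \left(\left(6 + 4\right) - 17\right)\right) \left(-45\right) = - 36 \left(- 15 \left(10 - 17\right)\right) \left(-45\right) = - 36 \left(\left(-15\right) \left(-7\right)\right) \left(-45\right) = \left(-36\right) 105 \left(-45\right) = \left(-3780\right) \left(-45\right) = 170100$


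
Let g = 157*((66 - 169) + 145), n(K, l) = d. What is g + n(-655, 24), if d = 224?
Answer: 6818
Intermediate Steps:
n(K, l) = 224
g = 6594 (g = 157*(-103 + 145) = 157*42 = 6594)
g + n(-655, 24) = 6594 + 224 = 6818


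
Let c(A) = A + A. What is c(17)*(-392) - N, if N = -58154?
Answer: 44826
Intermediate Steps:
c(A) = 2*A
c(17)*(-392) - N = (2*17)*(-392) - 1*(-58154) = 34*(-392) + 58154 = -13328 + 58154 = 44826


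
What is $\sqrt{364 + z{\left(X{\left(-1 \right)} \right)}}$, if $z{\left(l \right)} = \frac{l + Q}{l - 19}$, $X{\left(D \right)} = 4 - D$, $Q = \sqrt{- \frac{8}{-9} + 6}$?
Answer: $\frac{\sqrt{641466 - 42 \sqrt{62}}}{42} \approx 19.065$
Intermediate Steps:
$Q = \frac{\sqrt{62}}{3}$ ($Q = \sqrt{\left(-8\right) \left(- \frac{1}{9}\right) + 6} = \sqrt{\frac{8}{9} + 6} = \sqrt{\frac{62}{9}} = \frac{\sqrt{62}}{3} \approx 2.6247$)
$z{\left(l \right)} = \frac{l + \frac{\sqrt{62}}{3}}{-19 + l}$ ($z{\left(l \right)} = \frac{l + \frac{\sqrt{62}}{3}}{l - 19} = \frac{l + \frac{\sqrt{62}}{3}}{-19 + l}$)
$\sqrt{364 + z{\left(X{\left(-1 \right)} \right)}} = \sqrt{364 + \frac{\left(4 - -1\right) + \frac{\sqrt{62}}{3}}{-19 + \left(4 - -1\right)}} = \sqrt{364 + \frac{\left(4 + 1\right) + \frac{\sqrt{62}}{3}}{-19 + \left(4 + 1\right)}} = \sqrt{364 + \frac{5 + \frac{\sqrt{62}}{3}}{-19 + 5}} = \sqrt{364 + \frac{5 + \frac{\sqrt{62}}{3}}{-14}} = \sqrt{364 - \frac{5 + \frac{\sqrt{62}}{3}}{14}} = \sqrt{364 - \left(\frac{5}{14} + \frac{\sqrt{62}}{42}\right)} = \sqrt{\frac{5091}{14} - \frac{\sqrt{62}}{42}}$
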